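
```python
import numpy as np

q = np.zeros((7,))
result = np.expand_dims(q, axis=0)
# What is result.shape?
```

(1, 7)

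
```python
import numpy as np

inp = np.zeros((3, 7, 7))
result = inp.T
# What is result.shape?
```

(7, 7, 3)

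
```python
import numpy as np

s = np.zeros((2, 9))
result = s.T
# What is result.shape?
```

(9, 2)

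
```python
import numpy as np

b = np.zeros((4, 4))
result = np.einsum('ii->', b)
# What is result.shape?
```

()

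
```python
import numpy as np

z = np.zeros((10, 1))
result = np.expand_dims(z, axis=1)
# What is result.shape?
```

(10, 1, 1)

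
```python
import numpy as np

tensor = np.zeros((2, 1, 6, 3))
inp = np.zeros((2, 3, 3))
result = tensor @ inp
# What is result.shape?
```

(2, 2, 6, 3)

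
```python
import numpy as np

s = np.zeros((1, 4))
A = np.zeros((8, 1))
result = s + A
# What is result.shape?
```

(8, 4)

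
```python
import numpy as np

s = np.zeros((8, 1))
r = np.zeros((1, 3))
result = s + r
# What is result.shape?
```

(8, 3)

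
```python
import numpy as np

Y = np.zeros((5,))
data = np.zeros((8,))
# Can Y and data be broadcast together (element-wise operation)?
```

No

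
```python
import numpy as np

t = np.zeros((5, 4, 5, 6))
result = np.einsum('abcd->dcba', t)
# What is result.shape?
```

(6, 5, 4, 5)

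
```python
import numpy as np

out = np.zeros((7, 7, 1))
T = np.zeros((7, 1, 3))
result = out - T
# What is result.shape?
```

(7, 7, 3)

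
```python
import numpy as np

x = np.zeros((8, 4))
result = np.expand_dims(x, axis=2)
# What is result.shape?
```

(8, 4, 1)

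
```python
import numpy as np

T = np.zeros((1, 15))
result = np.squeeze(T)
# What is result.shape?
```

(15,)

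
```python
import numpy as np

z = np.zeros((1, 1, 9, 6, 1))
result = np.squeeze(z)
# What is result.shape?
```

(9, 6)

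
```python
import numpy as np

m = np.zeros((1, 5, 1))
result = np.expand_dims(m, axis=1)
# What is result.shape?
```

(1, 1, 5, 1)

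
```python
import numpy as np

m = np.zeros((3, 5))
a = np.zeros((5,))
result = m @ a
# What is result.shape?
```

(3,)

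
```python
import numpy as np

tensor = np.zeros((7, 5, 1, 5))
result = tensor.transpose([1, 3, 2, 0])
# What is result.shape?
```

(5, 5, 1, 7)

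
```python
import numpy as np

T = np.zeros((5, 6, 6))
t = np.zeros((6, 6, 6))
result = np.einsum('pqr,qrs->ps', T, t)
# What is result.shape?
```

(5, 6)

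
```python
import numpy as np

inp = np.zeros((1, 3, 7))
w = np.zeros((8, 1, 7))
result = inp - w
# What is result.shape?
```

(8, 3, 7)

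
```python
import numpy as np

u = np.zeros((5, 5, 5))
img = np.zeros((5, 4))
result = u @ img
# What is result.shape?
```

(5, 5, 4)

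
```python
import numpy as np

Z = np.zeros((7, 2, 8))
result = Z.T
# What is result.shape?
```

(8, 2, 7)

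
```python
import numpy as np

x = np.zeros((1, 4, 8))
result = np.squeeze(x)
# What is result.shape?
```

(4, 8)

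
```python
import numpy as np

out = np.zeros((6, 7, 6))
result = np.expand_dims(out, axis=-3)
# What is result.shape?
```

(6, 1, 7, 6)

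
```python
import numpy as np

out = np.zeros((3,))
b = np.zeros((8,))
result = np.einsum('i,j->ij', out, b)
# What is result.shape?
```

(3, 8)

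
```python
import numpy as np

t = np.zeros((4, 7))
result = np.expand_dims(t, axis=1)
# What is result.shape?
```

(4, 1, 7)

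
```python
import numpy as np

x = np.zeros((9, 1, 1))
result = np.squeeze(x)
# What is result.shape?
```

(9,)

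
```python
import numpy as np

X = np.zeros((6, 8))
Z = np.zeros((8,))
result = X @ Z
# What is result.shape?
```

(6,)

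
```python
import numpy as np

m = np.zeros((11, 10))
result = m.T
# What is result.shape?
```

(10, 11)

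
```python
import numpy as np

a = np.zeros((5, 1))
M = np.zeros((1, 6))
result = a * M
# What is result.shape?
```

(5, 6)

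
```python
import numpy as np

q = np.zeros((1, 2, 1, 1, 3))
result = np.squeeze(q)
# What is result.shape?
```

(2, 3)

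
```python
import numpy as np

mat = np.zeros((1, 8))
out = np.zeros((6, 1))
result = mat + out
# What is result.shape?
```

(6, 8)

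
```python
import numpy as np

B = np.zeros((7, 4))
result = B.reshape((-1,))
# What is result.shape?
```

(28,)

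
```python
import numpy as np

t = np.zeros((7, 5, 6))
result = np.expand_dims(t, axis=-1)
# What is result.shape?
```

(7, 5, 6, 1)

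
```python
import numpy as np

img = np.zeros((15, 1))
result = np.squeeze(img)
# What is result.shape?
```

(15,)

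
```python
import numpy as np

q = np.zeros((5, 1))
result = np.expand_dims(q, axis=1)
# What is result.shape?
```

(5, 1, 1)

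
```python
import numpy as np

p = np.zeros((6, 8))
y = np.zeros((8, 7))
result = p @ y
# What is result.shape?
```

(6, 7)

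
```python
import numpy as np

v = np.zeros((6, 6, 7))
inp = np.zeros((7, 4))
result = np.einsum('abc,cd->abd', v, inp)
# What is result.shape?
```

(6, 6, 4)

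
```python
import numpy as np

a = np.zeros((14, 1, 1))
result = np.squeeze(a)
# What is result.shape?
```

(14,)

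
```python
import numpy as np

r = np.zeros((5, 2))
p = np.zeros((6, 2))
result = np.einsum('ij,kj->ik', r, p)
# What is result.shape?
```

(5, 6)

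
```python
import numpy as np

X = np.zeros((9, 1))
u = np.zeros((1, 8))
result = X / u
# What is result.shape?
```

(9, 8)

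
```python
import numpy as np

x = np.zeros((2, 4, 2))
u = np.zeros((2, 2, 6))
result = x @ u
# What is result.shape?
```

(2, 4, 6)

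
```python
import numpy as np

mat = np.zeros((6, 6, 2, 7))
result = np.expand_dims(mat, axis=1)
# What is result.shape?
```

(6, 1, 6, 2, 7)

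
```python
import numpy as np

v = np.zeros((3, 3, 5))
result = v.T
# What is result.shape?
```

(5, 3, 3)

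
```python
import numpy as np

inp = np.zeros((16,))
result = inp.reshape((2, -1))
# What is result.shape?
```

(2, 8)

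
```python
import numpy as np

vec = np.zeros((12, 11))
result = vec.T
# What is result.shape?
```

(11, 12)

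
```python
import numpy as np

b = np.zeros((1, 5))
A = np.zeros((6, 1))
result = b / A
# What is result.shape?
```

(6, 5)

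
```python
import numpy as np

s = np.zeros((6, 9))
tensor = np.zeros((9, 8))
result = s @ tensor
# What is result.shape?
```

(6, 8)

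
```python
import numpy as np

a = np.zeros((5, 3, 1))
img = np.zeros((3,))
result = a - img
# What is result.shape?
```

(5, 3, 3)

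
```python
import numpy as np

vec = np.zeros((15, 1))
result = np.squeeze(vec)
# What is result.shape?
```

(15,)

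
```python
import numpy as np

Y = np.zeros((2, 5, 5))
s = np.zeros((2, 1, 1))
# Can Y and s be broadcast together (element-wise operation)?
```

Yes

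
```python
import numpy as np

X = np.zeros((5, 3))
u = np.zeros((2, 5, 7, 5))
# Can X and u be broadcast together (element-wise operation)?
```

No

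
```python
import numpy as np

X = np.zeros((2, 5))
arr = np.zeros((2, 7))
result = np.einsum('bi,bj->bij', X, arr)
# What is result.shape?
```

(2, 5, 7)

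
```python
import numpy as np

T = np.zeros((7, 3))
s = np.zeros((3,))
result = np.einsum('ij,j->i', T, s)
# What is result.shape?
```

(7,)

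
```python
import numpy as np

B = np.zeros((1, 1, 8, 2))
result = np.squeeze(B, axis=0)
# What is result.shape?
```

(1, 8, 2)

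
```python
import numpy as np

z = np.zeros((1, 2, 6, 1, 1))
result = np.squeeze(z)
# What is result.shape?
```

(2, 6)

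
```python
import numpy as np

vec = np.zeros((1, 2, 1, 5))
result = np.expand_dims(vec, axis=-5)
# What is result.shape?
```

(1, 1, 2, 1, 5)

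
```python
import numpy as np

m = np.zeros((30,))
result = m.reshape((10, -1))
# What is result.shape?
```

(10, 3)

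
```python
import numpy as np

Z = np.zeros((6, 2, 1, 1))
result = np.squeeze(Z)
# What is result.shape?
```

(6, 2)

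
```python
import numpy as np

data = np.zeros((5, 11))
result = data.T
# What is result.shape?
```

(11, 5)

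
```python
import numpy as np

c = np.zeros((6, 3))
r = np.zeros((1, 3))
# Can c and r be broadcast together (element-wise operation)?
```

Yes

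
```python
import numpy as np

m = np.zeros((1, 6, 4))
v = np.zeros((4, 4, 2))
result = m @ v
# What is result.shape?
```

(4, 6, 2)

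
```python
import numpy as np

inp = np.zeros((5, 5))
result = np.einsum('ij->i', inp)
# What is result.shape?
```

(5,)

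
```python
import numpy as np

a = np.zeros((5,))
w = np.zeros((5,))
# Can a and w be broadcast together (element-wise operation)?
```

Yes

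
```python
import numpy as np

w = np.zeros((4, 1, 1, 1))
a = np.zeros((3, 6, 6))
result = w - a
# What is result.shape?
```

(4, 3, 6, 6)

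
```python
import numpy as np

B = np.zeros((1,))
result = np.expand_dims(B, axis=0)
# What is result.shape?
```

(1, 1)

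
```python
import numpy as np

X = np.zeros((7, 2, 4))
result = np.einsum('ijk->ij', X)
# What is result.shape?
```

(7, 2)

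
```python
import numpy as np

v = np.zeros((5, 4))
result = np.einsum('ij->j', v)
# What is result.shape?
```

(4,)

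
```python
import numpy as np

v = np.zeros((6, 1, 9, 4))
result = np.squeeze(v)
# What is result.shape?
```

(6, 9, 4)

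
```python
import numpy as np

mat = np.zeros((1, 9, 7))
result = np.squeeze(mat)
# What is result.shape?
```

(9, 7)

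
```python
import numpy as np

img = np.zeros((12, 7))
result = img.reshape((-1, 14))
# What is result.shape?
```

(6, 14)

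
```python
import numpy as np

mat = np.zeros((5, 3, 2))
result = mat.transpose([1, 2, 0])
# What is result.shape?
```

(3, 2, 5)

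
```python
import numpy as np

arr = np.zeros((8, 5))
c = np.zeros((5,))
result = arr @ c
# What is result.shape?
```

(8,)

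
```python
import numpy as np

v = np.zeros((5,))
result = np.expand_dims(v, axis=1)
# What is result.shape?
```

(5, 1)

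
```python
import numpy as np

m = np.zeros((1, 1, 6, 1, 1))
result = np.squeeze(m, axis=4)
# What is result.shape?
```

(1, 1, 6, 1)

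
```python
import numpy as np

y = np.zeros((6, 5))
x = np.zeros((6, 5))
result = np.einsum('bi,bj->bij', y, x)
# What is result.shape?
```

(6, 5, 5)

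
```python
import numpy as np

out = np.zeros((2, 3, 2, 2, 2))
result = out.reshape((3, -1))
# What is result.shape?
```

(3, 16)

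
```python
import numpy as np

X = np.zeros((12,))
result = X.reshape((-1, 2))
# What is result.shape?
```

(6, 2)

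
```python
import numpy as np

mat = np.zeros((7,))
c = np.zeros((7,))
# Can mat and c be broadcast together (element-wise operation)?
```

Yes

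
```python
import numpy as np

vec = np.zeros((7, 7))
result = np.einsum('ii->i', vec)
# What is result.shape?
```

(7,)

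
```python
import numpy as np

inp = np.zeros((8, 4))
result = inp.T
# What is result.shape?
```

(4, 8)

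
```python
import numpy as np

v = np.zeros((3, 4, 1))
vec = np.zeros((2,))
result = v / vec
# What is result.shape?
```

(3, 4, 2)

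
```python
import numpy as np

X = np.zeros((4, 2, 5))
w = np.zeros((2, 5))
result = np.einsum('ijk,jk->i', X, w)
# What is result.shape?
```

(4,)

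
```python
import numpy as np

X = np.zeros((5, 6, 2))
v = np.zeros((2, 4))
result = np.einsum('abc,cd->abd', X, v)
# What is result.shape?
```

(5, 6, 4)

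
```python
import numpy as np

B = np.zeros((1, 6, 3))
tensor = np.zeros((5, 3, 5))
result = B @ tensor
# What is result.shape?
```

(5, 6, 5)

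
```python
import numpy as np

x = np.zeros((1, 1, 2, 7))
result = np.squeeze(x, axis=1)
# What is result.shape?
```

(1, 2, 7)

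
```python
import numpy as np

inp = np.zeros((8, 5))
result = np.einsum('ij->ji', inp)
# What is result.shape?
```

(5, 8)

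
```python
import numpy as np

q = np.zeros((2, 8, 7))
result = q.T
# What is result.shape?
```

(7, 8, 2)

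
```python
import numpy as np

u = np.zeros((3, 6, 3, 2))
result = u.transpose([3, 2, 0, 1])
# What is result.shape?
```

(2, 3, 3, 6)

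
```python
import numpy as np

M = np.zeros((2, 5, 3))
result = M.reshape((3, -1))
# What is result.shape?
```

(3, 10)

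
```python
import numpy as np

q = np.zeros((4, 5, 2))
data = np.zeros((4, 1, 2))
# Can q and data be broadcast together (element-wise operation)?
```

Yes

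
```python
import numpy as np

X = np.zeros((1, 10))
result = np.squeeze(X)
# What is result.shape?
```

(10,)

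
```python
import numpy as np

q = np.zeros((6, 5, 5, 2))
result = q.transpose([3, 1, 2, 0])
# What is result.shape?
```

(2, 5, 5, 6)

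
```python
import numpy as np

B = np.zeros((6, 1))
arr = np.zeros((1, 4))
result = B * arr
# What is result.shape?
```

(6, 4)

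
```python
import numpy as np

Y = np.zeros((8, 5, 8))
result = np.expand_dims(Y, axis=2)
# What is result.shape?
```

(8, 5, 1, 8)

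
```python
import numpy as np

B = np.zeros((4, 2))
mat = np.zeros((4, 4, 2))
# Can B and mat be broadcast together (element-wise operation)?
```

Yes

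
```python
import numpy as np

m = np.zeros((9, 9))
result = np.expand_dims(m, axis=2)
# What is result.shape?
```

(9, 9, 1)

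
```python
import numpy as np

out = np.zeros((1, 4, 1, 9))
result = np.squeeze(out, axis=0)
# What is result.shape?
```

(4, 1, 9)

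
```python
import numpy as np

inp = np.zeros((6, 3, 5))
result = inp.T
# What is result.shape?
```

(5, 3, 6)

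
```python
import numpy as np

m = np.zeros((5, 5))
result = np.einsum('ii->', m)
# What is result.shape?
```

()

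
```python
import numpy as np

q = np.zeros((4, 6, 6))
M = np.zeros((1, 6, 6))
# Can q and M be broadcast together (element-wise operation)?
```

Yes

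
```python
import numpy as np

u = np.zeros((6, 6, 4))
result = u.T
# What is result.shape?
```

(4, 6, 6)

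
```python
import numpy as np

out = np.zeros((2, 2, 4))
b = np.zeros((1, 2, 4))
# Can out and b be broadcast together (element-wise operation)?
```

Yes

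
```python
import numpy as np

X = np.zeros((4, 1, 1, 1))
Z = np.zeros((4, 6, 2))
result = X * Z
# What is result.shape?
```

(4, 4, 6, 2)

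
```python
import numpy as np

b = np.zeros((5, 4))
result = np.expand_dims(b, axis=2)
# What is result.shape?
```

(5, 4, 1)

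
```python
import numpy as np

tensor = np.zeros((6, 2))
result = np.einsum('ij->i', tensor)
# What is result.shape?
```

(6,)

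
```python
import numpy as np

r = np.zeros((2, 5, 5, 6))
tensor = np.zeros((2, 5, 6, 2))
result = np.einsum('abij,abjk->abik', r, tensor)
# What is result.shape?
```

(2, 5, 5, 2)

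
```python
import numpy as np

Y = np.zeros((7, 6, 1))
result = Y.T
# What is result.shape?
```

(1, 6, 7)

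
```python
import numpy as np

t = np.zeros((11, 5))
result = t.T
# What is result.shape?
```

(5, 11)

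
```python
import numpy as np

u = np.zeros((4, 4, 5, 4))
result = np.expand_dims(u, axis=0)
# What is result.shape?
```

(1, 4, 4, 5, 4)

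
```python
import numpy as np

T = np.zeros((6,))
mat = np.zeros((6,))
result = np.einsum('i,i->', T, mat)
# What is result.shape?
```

()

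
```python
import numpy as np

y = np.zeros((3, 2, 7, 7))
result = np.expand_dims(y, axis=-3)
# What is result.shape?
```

(3, 2, 1, 7, 7)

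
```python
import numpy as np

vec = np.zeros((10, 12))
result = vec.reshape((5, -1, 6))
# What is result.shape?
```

(5, 4, 6)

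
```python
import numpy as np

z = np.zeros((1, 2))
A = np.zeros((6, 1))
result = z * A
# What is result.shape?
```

(6, 2)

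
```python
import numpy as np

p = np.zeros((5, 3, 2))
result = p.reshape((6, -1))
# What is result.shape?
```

(6, 5)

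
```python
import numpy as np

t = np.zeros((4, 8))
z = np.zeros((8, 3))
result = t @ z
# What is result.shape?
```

(4, 3)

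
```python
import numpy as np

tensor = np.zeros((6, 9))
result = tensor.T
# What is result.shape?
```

(9, 6)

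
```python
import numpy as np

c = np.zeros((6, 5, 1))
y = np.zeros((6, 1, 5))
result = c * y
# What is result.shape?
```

(6, 5, 5)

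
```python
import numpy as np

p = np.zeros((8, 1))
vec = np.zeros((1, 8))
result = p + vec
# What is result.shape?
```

(8, 8)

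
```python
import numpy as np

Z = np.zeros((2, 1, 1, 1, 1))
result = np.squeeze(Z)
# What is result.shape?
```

(2,)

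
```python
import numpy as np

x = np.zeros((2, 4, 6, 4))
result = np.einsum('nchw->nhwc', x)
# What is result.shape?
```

(2, 6, 4, 4)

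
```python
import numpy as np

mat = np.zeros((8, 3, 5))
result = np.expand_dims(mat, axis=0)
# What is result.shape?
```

(1, 8, 3, 5)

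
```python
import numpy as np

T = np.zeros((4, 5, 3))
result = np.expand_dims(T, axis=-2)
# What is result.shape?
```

(4, 5, 1, 3)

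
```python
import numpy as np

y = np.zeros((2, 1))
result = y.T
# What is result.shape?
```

(1, 2)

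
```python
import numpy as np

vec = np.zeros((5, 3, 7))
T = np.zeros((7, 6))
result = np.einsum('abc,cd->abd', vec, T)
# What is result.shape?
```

(5, 3, 6)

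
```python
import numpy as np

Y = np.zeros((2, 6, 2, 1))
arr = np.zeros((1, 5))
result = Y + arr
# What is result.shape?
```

(2, 6, 2, 5)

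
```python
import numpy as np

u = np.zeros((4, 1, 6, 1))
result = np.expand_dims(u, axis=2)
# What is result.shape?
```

(4, 1, 1, 6, 1)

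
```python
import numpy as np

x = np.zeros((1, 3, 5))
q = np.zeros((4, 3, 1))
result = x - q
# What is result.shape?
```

(4, 3, 5)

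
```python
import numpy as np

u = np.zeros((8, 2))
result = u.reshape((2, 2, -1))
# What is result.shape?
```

(2, 2, 4)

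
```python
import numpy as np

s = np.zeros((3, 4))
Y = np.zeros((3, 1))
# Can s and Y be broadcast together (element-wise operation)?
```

Yes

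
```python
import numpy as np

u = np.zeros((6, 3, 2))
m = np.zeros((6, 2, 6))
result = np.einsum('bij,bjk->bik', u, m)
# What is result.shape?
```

(6, 3, 6)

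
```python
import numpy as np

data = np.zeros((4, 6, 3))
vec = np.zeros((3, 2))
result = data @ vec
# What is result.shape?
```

(4, 6, 2)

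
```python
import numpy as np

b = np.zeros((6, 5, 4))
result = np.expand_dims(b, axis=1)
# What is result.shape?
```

(6, 1, 5, 4)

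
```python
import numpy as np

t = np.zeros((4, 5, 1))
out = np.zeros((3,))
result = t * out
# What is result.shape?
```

(4, 5, 3)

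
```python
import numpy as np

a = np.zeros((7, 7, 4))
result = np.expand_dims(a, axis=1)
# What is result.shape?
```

(7, 1, 7, 4)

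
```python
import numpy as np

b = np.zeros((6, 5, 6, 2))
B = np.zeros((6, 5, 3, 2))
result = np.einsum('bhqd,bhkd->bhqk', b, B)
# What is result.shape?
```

(6, 5, 6, 3)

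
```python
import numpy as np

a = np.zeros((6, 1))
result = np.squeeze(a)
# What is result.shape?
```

(6,)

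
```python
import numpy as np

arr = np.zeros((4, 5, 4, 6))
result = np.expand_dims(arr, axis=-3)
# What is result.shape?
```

(4, 5, 1, 4, 6)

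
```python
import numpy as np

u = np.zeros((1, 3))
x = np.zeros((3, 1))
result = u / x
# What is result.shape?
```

(3, 3)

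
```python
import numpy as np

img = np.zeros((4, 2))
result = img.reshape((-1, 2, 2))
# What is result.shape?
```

(2, 2, 2)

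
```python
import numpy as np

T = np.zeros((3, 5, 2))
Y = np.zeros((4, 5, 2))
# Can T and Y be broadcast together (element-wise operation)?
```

No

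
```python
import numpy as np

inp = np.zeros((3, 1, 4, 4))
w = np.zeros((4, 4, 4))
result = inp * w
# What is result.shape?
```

(3, 4, 4, 4)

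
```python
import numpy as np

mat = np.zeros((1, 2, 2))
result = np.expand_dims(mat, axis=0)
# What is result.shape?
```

(1, 1, 2, 2)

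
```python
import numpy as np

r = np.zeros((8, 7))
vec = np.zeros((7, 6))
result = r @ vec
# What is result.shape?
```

(8, 6)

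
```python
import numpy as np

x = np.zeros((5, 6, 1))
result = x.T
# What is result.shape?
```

(1, 6, 5)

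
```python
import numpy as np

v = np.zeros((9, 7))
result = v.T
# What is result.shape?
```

(7, 9)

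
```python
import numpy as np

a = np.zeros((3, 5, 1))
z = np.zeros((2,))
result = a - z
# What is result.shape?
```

(3, 5, 2)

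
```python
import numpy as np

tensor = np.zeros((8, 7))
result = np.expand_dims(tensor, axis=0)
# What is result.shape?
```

(1, 8, 7)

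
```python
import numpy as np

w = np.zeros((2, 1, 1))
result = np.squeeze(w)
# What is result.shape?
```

(2,)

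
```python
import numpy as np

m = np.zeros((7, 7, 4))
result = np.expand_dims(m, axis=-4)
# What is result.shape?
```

(1, 7, 7, 4)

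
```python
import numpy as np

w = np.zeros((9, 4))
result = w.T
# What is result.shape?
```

(4, 9)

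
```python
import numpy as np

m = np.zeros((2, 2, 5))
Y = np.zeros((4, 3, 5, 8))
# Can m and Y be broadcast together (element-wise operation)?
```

No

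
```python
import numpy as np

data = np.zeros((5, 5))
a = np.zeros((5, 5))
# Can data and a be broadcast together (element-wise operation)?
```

Yes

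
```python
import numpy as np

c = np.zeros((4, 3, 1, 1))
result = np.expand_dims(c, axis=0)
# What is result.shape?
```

(1, 4, 3, 1, 1)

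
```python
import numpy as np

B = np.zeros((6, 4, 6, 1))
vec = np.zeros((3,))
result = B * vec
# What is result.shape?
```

(6, 4, 6, 3)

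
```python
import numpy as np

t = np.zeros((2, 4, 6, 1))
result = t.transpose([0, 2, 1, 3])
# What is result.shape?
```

(2, 6, 4, 1)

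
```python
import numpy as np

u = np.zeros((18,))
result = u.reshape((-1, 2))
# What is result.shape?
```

(9, 2)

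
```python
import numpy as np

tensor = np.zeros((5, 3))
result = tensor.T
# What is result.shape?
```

(3, 5)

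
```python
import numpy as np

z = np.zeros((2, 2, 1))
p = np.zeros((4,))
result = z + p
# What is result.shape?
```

(2, 2, 4)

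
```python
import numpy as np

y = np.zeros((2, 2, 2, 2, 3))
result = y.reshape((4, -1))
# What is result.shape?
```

(4, 12)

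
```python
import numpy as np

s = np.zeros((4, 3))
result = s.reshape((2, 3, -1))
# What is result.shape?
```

(2, 3, 2)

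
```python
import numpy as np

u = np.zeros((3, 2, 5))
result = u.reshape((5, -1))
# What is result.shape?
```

(5, 6)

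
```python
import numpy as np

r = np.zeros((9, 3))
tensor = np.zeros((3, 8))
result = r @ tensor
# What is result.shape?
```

(9, 8)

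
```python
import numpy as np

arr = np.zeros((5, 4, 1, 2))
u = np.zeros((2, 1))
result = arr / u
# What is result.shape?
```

(5, 4, 2, 2)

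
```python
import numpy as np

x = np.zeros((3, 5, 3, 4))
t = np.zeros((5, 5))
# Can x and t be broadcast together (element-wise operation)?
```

No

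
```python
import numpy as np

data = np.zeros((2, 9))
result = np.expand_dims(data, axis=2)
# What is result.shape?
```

(2, 9, 1)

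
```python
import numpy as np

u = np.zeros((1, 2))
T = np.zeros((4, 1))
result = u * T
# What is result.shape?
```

(4, 2)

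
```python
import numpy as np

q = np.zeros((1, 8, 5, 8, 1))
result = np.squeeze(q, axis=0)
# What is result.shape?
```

(8, 5, 8, 1)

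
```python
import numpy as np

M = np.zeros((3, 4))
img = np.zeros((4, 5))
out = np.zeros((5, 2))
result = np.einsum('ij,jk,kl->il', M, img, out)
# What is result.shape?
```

(3, 2)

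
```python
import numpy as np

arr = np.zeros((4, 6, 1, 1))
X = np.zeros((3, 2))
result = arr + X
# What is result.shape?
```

(4, 6, 3, 2)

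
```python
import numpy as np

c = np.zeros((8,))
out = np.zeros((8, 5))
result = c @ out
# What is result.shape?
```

(5,)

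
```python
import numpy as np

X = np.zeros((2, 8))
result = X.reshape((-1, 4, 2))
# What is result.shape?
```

(2, 4, 2)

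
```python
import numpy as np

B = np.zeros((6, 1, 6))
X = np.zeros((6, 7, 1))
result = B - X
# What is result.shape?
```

(6, 7, 6)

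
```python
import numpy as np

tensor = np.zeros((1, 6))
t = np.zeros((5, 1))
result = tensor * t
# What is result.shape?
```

(5, 6)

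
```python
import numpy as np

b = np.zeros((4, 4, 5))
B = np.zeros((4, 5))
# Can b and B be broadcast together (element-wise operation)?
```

Yes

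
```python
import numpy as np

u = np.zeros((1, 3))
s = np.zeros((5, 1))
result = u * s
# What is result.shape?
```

(5, 3)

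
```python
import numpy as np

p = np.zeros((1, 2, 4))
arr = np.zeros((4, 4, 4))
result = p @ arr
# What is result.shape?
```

(4, 2, 4)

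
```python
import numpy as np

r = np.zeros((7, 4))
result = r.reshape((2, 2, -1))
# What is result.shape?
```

(2, 2, 7)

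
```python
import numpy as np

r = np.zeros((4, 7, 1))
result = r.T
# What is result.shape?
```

(1, 7, 4)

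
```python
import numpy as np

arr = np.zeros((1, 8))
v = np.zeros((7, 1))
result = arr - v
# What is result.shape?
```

(7, 8)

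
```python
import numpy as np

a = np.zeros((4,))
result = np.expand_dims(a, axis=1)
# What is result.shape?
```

(4, 1)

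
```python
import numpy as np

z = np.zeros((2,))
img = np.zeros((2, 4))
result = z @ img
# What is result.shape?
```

(4,)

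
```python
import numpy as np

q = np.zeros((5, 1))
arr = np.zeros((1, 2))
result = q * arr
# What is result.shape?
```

(5, 2)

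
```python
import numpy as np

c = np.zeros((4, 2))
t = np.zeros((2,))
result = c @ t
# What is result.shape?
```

(4,)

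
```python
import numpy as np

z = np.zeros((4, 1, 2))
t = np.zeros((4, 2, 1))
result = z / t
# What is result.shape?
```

(4, 2, 2)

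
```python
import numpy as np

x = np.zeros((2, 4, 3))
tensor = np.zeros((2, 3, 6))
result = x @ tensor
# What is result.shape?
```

(2, 4, 6)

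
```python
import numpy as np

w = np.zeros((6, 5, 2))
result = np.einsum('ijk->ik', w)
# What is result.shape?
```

(6, 2)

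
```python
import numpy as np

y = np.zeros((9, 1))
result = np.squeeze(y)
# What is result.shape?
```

(9,)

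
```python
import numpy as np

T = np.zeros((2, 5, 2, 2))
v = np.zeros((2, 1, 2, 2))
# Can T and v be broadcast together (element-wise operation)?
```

Yes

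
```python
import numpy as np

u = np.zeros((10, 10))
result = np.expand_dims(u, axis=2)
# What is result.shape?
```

(10, 10, 1)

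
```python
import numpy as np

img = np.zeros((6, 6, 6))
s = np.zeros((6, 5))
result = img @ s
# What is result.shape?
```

(6, 6, 5)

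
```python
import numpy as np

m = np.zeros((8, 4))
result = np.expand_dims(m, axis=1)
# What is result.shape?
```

(8, 1, 4)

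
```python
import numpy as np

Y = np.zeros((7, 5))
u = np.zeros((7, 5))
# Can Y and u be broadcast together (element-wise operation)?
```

Yes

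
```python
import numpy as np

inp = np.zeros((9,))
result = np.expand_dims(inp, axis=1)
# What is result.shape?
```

(9, 1)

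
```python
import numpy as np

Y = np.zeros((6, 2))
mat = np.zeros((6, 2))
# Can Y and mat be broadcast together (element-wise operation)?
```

Yes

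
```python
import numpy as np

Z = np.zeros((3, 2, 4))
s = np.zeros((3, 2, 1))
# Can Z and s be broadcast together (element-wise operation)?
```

Yes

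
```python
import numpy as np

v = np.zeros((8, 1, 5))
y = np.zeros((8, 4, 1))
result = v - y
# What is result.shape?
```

(8, 4, 5)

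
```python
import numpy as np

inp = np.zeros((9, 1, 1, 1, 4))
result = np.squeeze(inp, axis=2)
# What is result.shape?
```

(9, 1, 1, 4)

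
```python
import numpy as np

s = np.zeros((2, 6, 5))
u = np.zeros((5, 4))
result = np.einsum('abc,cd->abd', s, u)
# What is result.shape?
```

(2, 6, 4)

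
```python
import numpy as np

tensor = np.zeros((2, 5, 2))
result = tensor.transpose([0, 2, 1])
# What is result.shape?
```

(2, 2, 5)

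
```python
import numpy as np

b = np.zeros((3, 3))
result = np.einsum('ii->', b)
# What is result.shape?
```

()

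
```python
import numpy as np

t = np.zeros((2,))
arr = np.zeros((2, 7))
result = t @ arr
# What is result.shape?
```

(7,)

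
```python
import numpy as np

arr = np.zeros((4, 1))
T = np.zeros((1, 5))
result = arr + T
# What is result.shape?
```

(4, 5)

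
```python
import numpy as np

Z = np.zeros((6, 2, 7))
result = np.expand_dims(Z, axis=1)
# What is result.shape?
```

(6, 1, 2, 7)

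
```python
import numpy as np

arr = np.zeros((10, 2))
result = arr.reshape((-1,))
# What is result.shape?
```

(20,)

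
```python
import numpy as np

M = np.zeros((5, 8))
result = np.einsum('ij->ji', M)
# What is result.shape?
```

(8, 5)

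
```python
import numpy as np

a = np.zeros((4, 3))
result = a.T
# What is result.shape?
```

(3, 4)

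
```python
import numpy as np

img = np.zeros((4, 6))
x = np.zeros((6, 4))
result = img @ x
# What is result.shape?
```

(4, 4)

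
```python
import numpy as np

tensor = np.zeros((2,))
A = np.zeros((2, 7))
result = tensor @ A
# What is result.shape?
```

(7,)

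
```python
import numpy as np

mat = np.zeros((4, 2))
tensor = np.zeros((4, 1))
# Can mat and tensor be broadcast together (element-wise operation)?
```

Yes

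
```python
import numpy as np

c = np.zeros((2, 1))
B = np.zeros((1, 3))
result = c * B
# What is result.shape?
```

(2, 3)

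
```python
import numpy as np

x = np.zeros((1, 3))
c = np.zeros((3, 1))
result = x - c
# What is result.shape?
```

(3, 3)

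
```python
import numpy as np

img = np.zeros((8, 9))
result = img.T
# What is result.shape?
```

(9, 8)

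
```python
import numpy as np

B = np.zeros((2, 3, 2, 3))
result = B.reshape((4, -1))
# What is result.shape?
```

(4, 9)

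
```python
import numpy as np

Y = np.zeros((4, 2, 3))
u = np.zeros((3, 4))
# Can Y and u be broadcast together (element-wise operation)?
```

No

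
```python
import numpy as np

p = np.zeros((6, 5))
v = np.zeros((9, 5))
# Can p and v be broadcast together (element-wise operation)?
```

No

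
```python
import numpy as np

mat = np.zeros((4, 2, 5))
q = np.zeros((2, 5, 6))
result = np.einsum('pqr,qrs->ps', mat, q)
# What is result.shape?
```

(4, 6)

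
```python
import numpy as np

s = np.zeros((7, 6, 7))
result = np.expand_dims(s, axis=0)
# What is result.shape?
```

(1, 7, 6, 7)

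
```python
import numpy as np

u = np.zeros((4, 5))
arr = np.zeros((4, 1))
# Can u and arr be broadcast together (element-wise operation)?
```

Yes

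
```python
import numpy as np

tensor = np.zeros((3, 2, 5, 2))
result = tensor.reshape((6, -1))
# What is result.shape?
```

(6, 10)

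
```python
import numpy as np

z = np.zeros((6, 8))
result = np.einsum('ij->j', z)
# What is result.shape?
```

(8,)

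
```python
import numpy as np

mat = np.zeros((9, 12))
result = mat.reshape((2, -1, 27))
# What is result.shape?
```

(2, 2, 27)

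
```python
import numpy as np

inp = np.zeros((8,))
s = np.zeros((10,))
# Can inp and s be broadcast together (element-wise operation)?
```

No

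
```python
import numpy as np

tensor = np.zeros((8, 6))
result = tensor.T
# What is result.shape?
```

(6, 8)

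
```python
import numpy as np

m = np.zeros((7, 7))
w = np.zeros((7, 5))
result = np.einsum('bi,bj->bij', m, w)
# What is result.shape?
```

(7, 7, 5)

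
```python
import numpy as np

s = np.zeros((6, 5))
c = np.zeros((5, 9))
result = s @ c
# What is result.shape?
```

(6, 9)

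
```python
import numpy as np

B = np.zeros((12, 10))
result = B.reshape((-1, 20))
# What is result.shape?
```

(6, 20)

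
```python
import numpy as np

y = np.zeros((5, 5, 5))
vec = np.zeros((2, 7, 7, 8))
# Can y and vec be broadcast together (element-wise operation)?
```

No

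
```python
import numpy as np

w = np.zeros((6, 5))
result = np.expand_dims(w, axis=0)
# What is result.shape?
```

(1, 6, 5)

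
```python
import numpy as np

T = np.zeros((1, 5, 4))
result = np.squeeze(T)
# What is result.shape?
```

(5, 4)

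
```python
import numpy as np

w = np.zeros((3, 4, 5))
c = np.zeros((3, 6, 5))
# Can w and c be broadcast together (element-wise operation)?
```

No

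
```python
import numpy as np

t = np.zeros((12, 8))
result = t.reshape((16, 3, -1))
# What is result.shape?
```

(16, 3, 2)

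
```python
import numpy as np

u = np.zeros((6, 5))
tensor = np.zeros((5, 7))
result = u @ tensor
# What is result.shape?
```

(6, 7)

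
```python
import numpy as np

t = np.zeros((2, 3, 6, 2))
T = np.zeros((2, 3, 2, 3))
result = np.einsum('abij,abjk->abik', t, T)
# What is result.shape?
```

(2, 3, 6, 3)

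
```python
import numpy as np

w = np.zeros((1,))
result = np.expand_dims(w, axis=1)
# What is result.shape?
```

(1, 1)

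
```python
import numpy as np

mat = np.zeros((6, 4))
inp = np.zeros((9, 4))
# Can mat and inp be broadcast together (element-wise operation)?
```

No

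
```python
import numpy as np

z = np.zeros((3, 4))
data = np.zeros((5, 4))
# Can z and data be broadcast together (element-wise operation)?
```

No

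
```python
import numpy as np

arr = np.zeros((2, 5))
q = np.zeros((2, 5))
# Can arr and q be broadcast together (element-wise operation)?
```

Yes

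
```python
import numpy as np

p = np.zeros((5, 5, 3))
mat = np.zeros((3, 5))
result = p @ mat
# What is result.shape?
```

(5, 5, 5)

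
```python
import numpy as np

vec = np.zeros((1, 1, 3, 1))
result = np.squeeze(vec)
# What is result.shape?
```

(3,)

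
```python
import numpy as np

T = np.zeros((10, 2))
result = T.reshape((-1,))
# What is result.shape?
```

(20,)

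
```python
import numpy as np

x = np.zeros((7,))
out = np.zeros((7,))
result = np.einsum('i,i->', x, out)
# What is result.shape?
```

()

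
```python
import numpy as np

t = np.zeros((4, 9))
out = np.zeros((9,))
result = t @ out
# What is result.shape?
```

(4,)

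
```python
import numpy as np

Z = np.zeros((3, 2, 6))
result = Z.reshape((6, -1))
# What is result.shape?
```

(6, 6)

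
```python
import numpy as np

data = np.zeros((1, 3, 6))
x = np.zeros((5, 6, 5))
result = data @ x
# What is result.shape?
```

(5, 3, 5)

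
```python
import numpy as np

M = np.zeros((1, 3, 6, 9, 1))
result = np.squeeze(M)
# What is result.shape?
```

(3, 6, 9)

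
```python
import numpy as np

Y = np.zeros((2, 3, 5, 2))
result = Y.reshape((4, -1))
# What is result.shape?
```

(4, 15)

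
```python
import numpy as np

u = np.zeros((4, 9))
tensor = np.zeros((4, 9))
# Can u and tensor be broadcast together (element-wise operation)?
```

Yes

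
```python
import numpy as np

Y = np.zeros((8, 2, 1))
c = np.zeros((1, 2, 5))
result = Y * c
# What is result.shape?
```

(8, 2, 5)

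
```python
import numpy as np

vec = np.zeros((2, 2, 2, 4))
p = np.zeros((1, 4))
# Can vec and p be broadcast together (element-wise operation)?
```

Yes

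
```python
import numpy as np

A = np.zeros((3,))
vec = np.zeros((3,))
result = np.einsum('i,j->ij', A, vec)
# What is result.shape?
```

(3, 3)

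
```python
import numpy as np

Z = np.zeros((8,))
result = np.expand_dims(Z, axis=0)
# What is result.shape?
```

(1, 8)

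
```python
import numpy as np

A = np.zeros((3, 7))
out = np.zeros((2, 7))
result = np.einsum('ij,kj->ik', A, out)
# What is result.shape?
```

(3, 2)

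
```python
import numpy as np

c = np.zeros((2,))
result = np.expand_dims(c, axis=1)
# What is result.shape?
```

(2, 1)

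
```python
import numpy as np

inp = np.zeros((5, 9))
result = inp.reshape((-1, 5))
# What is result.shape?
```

(9, 5)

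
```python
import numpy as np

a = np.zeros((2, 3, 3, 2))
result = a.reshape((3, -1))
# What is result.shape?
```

(3, 12)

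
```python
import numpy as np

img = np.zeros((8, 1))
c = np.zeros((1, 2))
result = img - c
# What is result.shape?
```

(8, 2)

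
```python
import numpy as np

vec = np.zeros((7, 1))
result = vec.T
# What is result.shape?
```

(1, 7)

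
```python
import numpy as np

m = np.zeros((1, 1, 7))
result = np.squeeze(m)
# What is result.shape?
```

(7,)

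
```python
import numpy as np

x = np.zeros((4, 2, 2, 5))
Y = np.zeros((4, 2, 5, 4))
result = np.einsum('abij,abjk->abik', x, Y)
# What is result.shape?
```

(4, 2, 2, 4)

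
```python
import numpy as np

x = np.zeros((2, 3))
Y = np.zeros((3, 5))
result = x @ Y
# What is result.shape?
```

(2, 5)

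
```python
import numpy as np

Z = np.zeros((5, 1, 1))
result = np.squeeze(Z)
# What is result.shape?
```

(5,)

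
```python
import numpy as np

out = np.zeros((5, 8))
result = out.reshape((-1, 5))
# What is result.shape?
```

(8, 5)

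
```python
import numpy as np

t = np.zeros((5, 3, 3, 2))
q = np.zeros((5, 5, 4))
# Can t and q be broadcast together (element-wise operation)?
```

No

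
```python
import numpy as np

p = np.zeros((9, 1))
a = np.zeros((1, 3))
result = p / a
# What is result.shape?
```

(9, 3)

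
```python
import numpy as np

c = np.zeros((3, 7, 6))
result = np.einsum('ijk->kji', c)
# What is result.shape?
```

(6, 7, 3)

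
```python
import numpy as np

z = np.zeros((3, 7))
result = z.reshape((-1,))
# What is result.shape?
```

(21,)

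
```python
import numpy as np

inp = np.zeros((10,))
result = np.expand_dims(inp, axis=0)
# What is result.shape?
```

(1, 10)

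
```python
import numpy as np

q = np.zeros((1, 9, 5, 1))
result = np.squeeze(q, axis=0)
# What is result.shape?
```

(9, 5, 1)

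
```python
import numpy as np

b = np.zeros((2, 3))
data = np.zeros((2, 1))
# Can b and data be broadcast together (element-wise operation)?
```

Yes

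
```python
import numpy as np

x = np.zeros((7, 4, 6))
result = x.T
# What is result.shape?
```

(6, 4, 7)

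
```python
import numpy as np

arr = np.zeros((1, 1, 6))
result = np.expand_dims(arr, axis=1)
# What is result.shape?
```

(1, 1, 1, 6)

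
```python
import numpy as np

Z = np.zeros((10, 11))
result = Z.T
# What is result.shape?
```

(11, 10)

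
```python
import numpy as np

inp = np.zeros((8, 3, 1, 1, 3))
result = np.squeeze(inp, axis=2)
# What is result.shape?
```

(8, 3, 1, 3)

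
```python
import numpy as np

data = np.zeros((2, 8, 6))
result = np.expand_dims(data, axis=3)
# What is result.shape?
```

(2, 8, 6, 1)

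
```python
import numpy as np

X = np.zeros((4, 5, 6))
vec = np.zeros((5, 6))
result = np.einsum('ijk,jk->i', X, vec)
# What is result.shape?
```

(4,)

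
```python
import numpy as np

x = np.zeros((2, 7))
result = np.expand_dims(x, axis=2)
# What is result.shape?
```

(2, 7, 1)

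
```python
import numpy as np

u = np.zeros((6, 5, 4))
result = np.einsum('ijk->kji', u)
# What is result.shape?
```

(4, 5, 6)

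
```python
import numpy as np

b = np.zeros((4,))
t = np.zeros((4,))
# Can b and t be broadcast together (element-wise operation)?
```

Yes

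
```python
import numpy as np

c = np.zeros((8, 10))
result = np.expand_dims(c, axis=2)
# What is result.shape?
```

(8, 10, 1)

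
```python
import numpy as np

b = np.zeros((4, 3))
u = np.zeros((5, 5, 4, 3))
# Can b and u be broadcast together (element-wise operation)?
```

Yes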